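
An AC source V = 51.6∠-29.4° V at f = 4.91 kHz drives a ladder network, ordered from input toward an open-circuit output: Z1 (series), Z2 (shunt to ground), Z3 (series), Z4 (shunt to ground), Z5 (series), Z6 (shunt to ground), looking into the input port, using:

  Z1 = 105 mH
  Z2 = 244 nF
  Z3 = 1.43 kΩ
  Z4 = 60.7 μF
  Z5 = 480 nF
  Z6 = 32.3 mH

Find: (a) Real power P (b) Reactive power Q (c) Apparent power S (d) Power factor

Step 1 — Angular frequency: ω = 2π·f = 2π·4910 = 3.085e+04 rad/s.
Step 2 — Component impedances:
  Z1: Z = jωL = j·3.085e+04·0.105 = 0 + j3239 Ω
  Z2: Z = 1/(jωC) = -j/(ω·C) = 0 - j132.8 Ω
  Z3: Z = R = 1430 Ω
  Z4: Z = 1/(jωC) = -j/(ω·C) = 0 - j0.534 Ω
  Z5: Z = 1/(jωC) = -j/(ω·C) = 0 - j67.53 Ω
  Z6: Z = jωL = j·3.085e+04·0.0323 = 0 + j996.5 Ω
Step 3 — Ladder network (open output): work backward from the far end, alternating series and parallel combinations. Z_in = 12.23 + j3108 Ω = 3108∠89.8° Ω.
Step 4 — Source phasor: V = 51.6∠-29.4° V = 44.95 - j25.33 V.
Step 5 — Current: I = V / Z = -0.008094 - j0.0145 A = 0.0166∠-119.2° A.
Step 6 — Complex power: S = V·I* = 0.003373 + j0.8568 VA.
Step 7 — Real power: P = Re(S) = 0.003373 W.
Step 8 — Reactive power: Q = Im(S) = 0.8568 VAR.
Step 9 — Apparent power: |S| = 0.8568 VA.
Step 10 — Power factor: PF = P/|S| = 0.003937 (lagging).

(a) P = 0.003373 W  (b) Q = 0.8568 VAR  (c) S = 0.8568 VA  (d) PF = 0.003937 (lagging)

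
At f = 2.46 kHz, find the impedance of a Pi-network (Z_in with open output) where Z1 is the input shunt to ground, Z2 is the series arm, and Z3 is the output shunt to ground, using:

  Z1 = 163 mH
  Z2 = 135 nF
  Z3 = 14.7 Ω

Step 1 — Angular frequency: ω = 2π·f = 2π·2460 = 1.546e+04 rad/s.
Step 2 — Component impedances:
  Z1: Z = jωL = j·1.546e+04·0.163 = 0 + j2519 Ω
  Z2: Z = 1/(jωC) = -j/(ω·C) = 0 - j479.2 Ω
  Z3: Z = R = 14.7 Ω
Step 3 — With open output, the series arm Z2 and the output shunt Z3 appear in series to ground: Z2 + Z3 = 14.7 - j479.2 Ω.
Step 4 — Parallel with input shunt Z1: Z_in = Z1 || (Z2 + Z3) = 22.42 - j591.6 Ω = 592.1∠-87.8° Ω.

Z = 22.42 - j591.6 Ω = 592.1∠-87.8° Ω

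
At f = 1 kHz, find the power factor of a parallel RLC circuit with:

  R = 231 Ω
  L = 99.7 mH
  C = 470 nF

Step 1 — Angular frequency: ω = 2π·f = 2π·1000 = 6283 rad/s.
Step 2 — Component impedances:
  R: Z = R = 231 Ω
  L: Z = jωL = j·6283·0.0997 = 0 + j626.4 Ω
  C: Z = 1/(jωC) = -j/(ω·C) = 0 - j338.6 Ω
Step 3 — Parallel combination: 1/Z_total = 1/R + 1/L + 1/C; Z_total = 210.3 - j65.92 Ω = 220.4∠-17.4° Ω.
Step 4 — Power factor: PF = cos(φ) = Re(Z)/|Z| = 210.3/220.4 = 0.9542.
Step 5 — Type: Im(Z) = -65.92 ⇒ leading (phase φ = -17.4°).

PF = 0.9542 (leading, φ = -17.4°)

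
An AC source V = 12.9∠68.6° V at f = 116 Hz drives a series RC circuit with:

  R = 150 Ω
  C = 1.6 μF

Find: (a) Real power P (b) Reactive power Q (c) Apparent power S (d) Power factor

Step 1 — Angular frequency: ω = 2π·f = 2π·116 = 728.8 rad/s.
Step 2 — Component impedances:
  R: Z = R = 150 Ω
  C: Z = 1/(jωC) = -j/(ω·C) = 0 - j857.5 Ω
Step 3 — Series combination: Z_total = R + C = 150 - j857.5 Ω = 870.5∠-80.1° Ω.
Step 4 — Source phasor: V = 12.9∠68.6° V = 4.707 + j12.01 V.
Step 5 — Current: I = V / Z = -0.01266 + j0.007703 A = 0.01482∠148.7° A.
Step 6 — Complex power: S = V·I* = 0.03294 - j0.1883 VA.
Step 7 — Real power: P = Re(S) = 0.03294 W.
Step 8 — Reactive power: Q = Im(S) = -0.1883 VAR.
Step 9 — Apparent power: |S| = 0.1912 VA.
Step 10 — Power factor: PF = P/|S| = 0.1723 (leading).

(a) P = 0.03294 W  (b) Q = -0.1883 VAR  (c) S = 0.1912 VA  (d) PF = 0.1723 (leading)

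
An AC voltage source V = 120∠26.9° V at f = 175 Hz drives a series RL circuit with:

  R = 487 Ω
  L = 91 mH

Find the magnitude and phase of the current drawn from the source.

Step 1 — Angular frequency: ω = 2π·f = 2π·175 = 1100 rad/s.
Step 2 — Component impedances:
  R: Z = R = 487 Ω
  L: Z = jωL = j·1100·0.091 = 0 + j100.1 Ω
Step 3 — Series combination: Z_total = R + L = 487 + j100.1 Ω = 497.2∠11.6° Ω.
Step 4 — Source phasor: V = 120∠26.9° V = 107 + j54.29 V.
Step 5 — Ohm's law: I = V / Z_total = (107 + j54.29) / (487 + j100.1) = 0.2328 + j0.06365 A.
Step 6 — Convert to polar: |I| = 0.2414 A, ∠I = 15.3°.

I = 0.2414∠15.3° A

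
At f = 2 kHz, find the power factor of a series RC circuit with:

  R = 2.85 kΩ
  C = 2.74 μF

Step 1 — Angular frequency: ω = 2π·f = 2π·2000 = 1.257e+04 rad/s.
Step 2 — Component impedances:
  R: Z = R = 2850 Ω
  C: Z = 1/(jωC) = -j/(ω·C) = 0 - j29.04 Ω
Step 3 — Series combination: Z_total = R + C = 2850 - j29.04 Ω = 2850∠-0.6° Ω.
Step 4 — Power factor: PF = cos(φ) = Re(Z)/|Z| = 2850/2850.15 = 0.9999.
Step 5 — Type: Im(Z) = -29.04 ⇒ leading (phase φ = -0.6°).

PF = 0.9999 (leading, φ = -0.6°)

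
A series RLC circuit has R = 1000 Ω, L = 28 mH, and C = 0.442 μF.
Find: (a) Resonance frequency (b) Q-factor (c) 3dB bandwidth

Step 1 — Resonance: ω₀ = 1/√(LC) = 1/√(0.028·4.42e-07) = 8989 rad/s.
Step 2 — f₀ = ω₀/(2π) = 1431 Hz.
Step 3 — Series Q: Q = ω₀L/R = 8989·0.028/1000 = 0.2517.
Step 4 — Bandwidth: Δω = ω₀/Q = 3.571e+04 rad/s; BW = Δω/(2π) = 5684 Hz.

(a) f₀ = 1431 Hz  (b) Q = 0.2517  (c) BW = 5684 Hz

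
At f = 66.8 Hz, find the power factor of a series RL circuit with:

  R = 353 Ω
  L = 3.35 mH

Step 1 — Angular frequency: ω = 2π·f = 2π·66.8 = 419.7 rad/s.
Step 2 — Component impedances:
  R: Z = R = 353 Ω
  L: Z = jωL = j·419.7·0.00335 = 0 + j1.406 Ω
Step 3 — Series combination: Z_total = R + L = 353 + j1.406 Ω = 353∠0.2° Ω.
Step 4 — Power factor: PF = cos(φ) = Re(Z)/|Z| = 353/353 = 1.
Step 5 — Type: Im(Z) = 1.406 ⇒ lagging (phase φ = 0.2°).

PF = 1 (lagging, φ = 0.2°)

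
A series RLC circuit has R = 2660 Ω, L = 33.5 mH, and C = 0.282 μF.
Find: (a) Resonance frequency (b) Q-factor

Step 1 — Resonance condition Im(Z)=0 gives ω₀ = 1/√(LC).
Step 2 — ω₀ = 1/√(0.0335·2.82e-07) = 1.029e+04 rad/s.
Step 3 — f₀ = ω₀/(2π) = 1637 Hz.
Step 4 — Series Q: Q = ω₀L/R = 1.029e+04·0.0335/2660 = 0.1296.

(a) f₀ = 1637 Hz  (b) Q = 0.1296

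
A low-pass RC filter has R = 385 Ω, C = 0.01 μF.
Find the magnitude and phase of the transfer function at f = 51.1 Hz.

Step 1 — Angular frequency: ω = 2π·51.1 = 321.1 rad/s.
Step 2 — Transfer function: H(jω) = 1/(1 + jωRC).
Step 3 — Denominator: 1 + jωRC = 1 + j·321.1·385·1e-08 = 1 + j0.001236.
Step 4 — H = 1 - j0.001236.
Step 5 — Magnitude: |H| = 1 (-0.0 dB); phase: φ = -0.1°.

|H| = 1 (-0.0 dB), φ = -0.1°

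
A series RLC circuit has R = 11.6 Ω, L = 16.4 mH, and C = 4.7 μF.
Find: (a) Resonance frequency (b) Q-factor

Step 1 — Resonance condition Im(Z)=0 gives ω₀ = 1/√(LC).
Step 2 — ω₀ = 1/√(0.0164·4.7e-06) = 3602 rad/s.
Step 3 — f₀ = ω₀/(2π) = 573.3 Hz.
Step 4 — Series Q: Q = ω₀L/R = 3602·0.0164/11.6 = 5.092.

(a) f₀ = 573.3 Hz  (b) Q = 5.092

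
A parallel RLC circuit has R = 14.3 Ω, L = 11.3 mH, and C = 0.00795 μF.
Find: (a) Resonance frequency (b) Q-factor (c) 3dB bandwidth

Step 1 — Resonance: ω₀ = 1/√(LC) = 1/√(0.0113·7.95e-09) = 1.055e+05 rad/s.
Step 2 — f₀ = ω₀/(2π) = 1.679e+04 Hz.
Step 3 — Parallel Q: Q = R/(ω₀L) = 14.3/(1.055e+05·0.0113) = 0.01199.
Step 4 — Bandwidth: Δω = ω₀/Q = 8.796e+06 rad/s; BW = Δω/(2π) = 1.4e+06 Hz.

(a) f₀ = 1.679e+04 Hz  (b) Q = 0.01199  (c) BW = 1.4e+06 Hz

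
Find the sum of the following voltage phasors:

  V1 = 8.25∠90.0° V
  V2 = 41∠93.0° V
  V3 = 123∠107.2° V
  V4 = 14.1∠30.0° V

Step 1 — Convert each phasor to rectangular form:
  V1 = 8.25·(cos(90.0°) + j·sin(90.0°)) = 0 + j8.25 V
  V2 = 41·(cos(93.0°) + j·sin(93.0°)) = -2.146 + j40.94 V
  V3 = 123·(cos(107.2°) + j·sin(107.2°)) = -36.37 + j117.5 V
  V4 = 14.1·(cos(30.0°) + j·sin(30.0°)) = 12.21 + j7.05 V
Step 2 — Sum components: V_total = -26.31 + j173.7 V.
Step 3 — Convert to polar: |V_total| = 175.7 V, ∠V_total = 98.6°.

V_total = 175.7∠98.6° V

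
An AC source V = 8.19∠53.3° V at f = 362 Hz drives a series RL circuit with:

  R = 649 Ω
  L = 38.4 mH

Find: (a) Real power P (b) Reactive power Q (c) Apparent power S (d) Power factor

Step 1 — Angular frequency: ω = 2π·f = 2π·362 = 2275 rad/s.
Step 2 — Component impedances:
  R: Z = R = 649 Ω
  L: Z = jωL = j·2275·0.0384 = 0 + j87.34 Ω
Step 3 — Series combination: Z_total = R + L = 649 + j87.34 Ω = 654.9∠7.7° Ω.
Step 4 — Source phasor: V = 8.19∠53.3° V = 4.895 + j6.567 V.
Step 5 — Current: I = V / Z = 0.008745 + j0.008941 A = 0.01251∠45.6° A.
Step 6 — Complex power: S = V·I* = 0.1015 + j0.01366 VA.
Step 7 — Real power: P = Re(S) = 0.1015 W.
Step 8 — Reactive power: Q = Im(S) = 0.01366 VAR.
Step 9 — Apparent power: |S| = 0.1024 VA.
Step 10 — Power factor: PF = P/|S| = 0.9911 (lagging).

(a) P = 0.1015 W  (b) Q = 0.01366 VAR  (c) S = 0.1024 VA  (d) PF = 0.9911 (lagging)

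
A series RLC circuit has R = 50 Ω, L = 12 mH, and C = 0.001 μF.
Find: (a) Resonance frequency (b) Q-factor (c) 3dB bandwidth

Step 1 — Resonance condition Im(Z)=0 gives ω₀ = 1/√(LC).
Step 2 — ω₀ = 1/√(0.012·1e-09) = 2.887e+05 rad/s.
Step 3 — f₀ = ω₀/(2π) = 4.594e+04 Hz.
Step 4 — Series Q: Q = ω₀L/R = 2.887e+05·0.012/50 = 69.28.
Step 5 — 3dB bandwidth: Δω = ω₀/Q = 4167 rad/s; BW = Δω/(2π) = 663.1 Hz.

(a) f₀ = 4.594e+04 Hz  (b) Q = 69.28  (c) BW = 663.1 Hz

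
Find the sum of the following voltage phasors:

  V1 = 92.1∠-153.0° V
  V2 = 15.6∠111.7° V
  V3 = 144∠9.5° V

Step 1 — Convert each phasor to rectangular form:
  V1 = 92.1·(cos(-153.0°) + j·sin(-153.0°)) = -82.06 - j41.81 V
  V2 = 15.6·(cos(111.7°) + j·sin(111.7°)) = -5.768 + j14.49 V
  V3 = 144·(cos(9.5°) + j·sin(9.5°)) = 142 + j23.77 V
Step 2 — Sum components: V_total = 54.2 - j3.551 V.
Step 3 — Convert to polar: |V_total| = 54.31 V, ∠V_total = -3.7°.

V_total = 54.31∠-3.7° V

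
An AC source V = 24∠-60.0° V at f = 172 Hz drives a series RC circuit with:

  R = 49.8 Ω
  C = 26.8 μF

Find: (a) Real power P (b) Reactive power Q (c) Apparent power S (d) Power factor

Step 1 — Angular frequency: ω = 2π·f = 2π·172 = 1081 rad/s.
Step 2 — Component impedances:
  R: Z = R = 49.8 Ω
  C: Z = 1/(jωC) = -j/(ω·C) = 0 - j34.53 Ω
Step 3 — Series combination: Z_total = R + C = 49.8 - j34.53 Ω = 60.6∠-34.7° Ω.
Step 4 — Source phasor: V = 24∠-60.0° V = 12 - j20.78 V.
Step 5 — Current: I = V / Z = 0.3582 - j0.169 A = 0.3961∠-25.3° A.
Step 6 — Complex power: S = V·I* = 7.811 - j5.416 VA.
Step 7 — Real power: P = Re(S) = 7.811 W.
Step 8 — Reactive power: Q = Im(S) = -5.416 VAR.
Step 9 — Apparent power: |S| = 9.505 VA.
Step 10 — Power factor: PF = P/|S| = 0.8218 (leading).

(a) P = 7.811 W  (b) Q = -5.416 VAR  (c) S = 9.505 VA  (d) PF = 0.8218 (leading)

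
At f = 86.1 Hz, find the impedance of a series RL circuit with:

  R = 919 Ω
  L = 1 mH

Step 1 — Angular frequency: ω = 2π·f = 2π·86.1 = 541 rad/s.
Step 2 — Component impedances:
  R: Z = R = 919 Ω
  L: Z = jωL = j·541·0.001 = 0 + j0.541 Ω
Step 3 — Series combination: Z_total = R + L = 919 + j0.541 Ω = 919∠0.0° Ω.

Z = 919 + j0.541 Ω = 919∠0.0° Ω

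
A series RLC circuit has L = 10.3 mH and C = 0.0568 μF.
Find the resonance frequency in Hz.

Step 1 — Resonance condition Im(Z)=0 gives ω₀ = 1/√(LC).
Step 2 — ω₀ = 1/√(0.0103·5.68e-08) = 4.134e+04 rad/s.
Step 3 — f₀ = ω₀/(2π) = 6580 Hz.

f₀ = 6580 Hz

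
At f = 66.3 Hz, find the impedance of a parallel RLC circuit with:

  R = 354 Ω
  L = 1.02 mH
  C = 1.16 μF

Step 1 — Angular frequency: ω = 2π·f = 2π·66.3 = 416.6 rad/s.
Step 2 — Component impedances:
  R: Z = R = 354 Ω
  L: Z = jωL = j·416.6·0.00102 = 0 + j0.4249 Ω
  C: Z = 1/(jωC) = -j/(ω·C) = 0 - j2069 Ω
Step 3 — Parallel combination: 1/Z_total = 1/R + 1/L + 1/C; Z_total = 0.0005102 + j0.425 Ω = 0.425∠89.9° Ω.

Z = 0.0005102 + j0.425 Ω = 0.425∠89.9° Ω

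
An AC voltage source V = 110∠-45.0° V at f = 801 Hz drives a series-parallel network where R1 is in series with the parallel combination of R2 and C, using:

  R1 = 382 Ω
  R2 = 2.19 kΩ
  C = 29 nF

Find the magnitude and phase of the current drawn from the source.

Step 1 — Angular frequency: ω = 2π·f = 2π·801 = 5033 rad/s.
Step 2 — Component impedances:
  R1: Z = R = 382 Ω
  R2: Z = R = 2190 Ω
  C: Z = 1/(jωC) = -j/(ω·C) = 0 - j6852 Ω
Step 3 — Parallel branch: R2 || C = 1/(1/R2 + 1/C) = 1987 - j635.1 Ω.
Step 4 — Series with R1: Z_total = R1 + (R2 || C) = 2369 - j635.1 Ω = 2453∠-15.0° Ω.
Step 5 — Source phasor: V = 110∠-45.0° V = 77.78 - j77.78 V.
Step 6 — Ohm's law: I = V / Z_total = (77.78 - j77.78) / (2369 - j635.1) = 0.03884 - j0.02242 A.
Step 7 — Convert to polar: |I| = 0.04485 A, ∠I = -30.0°.

I = 0.04485∠-30.0° A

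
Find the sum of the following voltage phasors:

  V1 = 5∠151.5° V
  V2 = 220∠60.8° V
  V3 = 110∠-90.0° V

Step 1 — Convert each phasor to rectangular form:
  V1 = 5·(cos(151.5°) + j·sin(151.5°)) = -4.394 + j2.386 V
  V2 = 220·(cos(60.8°) + j·sin(60.8°)) = 107.3 + j192 V
  V3 = 110·(cos(-90.0°) + j·sin(-90.0°)) = 0 - j110 V
Step 2 — Sum components: V_total = 102.9 + j84.43 V.
Step 3 — Convert to polar: |V_total| = 133.1 V, ∠V_total = 39.4°.

V_total = 133.1∠39.4° V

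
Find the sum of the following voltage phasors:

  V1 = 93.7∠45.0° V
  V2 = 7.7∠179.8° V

Step 1 — Convert each phasor to rectangular form:
  V1 = 93.7·(cos(45.0°) + j·sin(45.0°)) = 66.26 + j66.26 V
  V2 = 7.7·(cos(179.8°) + j·sin(179.8°)) = -7.7 + j0.02688 V
Step 2 — Sum components: V_total = 58.56 + j66.28 V.
Step 3 — Convert to polar: |V_total| = 88.44 V, ∠V_total = 48.5°.

V_total = 88.44∠48.5° V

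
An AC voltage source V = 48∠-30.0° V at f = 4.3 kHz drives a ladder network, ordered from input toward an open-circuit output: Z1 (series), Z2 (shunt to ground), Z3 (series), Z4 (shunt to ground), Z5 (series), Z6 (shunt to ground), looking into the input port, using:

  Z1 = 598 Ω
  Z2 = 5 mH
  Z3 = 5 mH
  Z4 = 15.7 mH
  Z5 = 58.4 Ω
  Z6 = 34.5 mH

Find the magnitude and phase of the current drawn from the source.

Step 1 — Angular frequency: ω = 2π·f = 2π·4300 = 2.702e+04 rad/s.
Step 2 — Component impedances:
  Z1: Z = R = 598 Ω
  Z2: Z = jωL = j·2.702e+04·0.005 = 0 + j135.1 Ω
  Z3: Z = jωL = j·2.702e+04·0.005 = 0 + j135.1 Ω
  Z4: Z = jωL = j·2.702e+04·0.0157 = 0 + j424.2 Ω
  Z5: Z = R = 58.4 Ω
  Z6: Z = jωL = j·2.702e+04·0.0345 = 0 + j932.1 Ω
Step 3 — Ladder network (open output): work backward from the far end, alternating series and parallel combinations. Z_in = 598.3 + j102.6 Ω = 607.1∠9.7° Ω.
Step 4 — Source phasor: V = 48∠-30.0° V = 41.57 - j24 V.
Step 5 — Ohm's law: I = V / Z_total = (41.57 - j24) / (598.3 + j102.6) = 0.06081 - j0.05054 A.
Step 6 — Convert to polar: |I| = 0.07907 A, ∠I = -39.7°.

I = 0.07907∠-39.7° A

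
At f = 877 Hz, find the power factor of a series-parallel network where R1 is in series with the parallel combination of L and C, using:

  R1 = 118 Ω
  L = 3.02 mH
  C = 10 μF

Step 1 — Angular frequency: ω = 2π·f = 2π·877 = 5510 rad/s.
Step 2 — Component impedances:
  R1: Z = R = 118 Ω
  L: Z = jωL = j·5510·0.00302 = 0 + j16.64 Ω
  C: Z = 1/(jωC) = -j/(ω·C) = 0 - j18.15 Ω
Step 3 — Parallel branch: L || C = 1/(1/L + 1/C) = 0 + j200.5 Ω.
Step 4 — Series with R1: Z_total = R1 + (L || C) = 118 + j200.5 Ω = 232.6∠59.5° Ω.
Step 5 — Power factor: PF = cos(φ) = Re(Z)/|Z| = 118/232.63 = 0.5072.
Step 6 — Type: Im(Z) = 200.5 ⇒ lagging (phase φ = 59.5°).

PF = 0.5072 (lagging, φ = 59.5°)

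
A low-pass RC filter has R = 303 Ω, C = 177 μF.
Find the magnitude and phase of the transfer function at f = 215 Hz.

Step 1 — Angular frequency: ω = 2π·215 = 1351 rad/s.
Step 2 — Transfer function: H(jω) = 1/(1 + jωRC).
Step 3 — Denominator: 1 + jωRC = 1 + j·1351·303·0.000177 = 1 + j72.45.
Step 4 — H = 0.0001905 - j0.0138.
Step 5 — Magnitude: |H| = 0.0138 (-37.2 dB); phase: φ = -89.2°.

|H| = 0.0138 (-37.2 dB), φ = -89.2°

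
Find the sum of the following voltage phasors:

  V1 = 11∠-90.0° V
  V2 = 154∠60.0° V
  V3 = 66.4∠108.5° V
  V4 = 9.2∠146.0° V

Step 1 — Convert each phasor to rectangular form:
  V1 = 11·(cos(-90.0°) + j·sin(-90.0°)) = 0 - j11 V
  V2 = 154·(cos(60.0°) + j·sin(60.0°)) = 77 + j133.4 V
  V3 = 66.4·(cos(108.5°) + j·sin(108.5°)) = -21.07 + j62.97 V
  V4 = 9.2·(cos(146.0°) + j·sin(146.0°)) = -7.627 + j5.145 V
Step 2 — Sum components: V_total = 48.3 + j190.5 V.
Step 3 — Convert to polar: |V_total| = 196.5 V, ∠V_total = 75.8°.

V_total = 196.5∠75.8° V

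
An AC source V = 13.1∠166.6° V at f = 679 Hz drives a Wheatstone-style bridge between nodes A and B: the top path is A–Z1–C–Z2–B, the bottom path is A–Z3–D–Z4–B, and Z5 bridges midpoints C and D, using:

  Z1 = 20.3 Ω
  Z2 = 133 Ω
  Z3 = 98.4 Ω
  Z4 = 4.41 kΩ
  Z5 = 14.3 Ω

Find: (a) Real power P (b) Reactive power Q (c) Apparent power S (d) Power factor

Step 1 — Angular frequency: ω = 2π·f = 2π·679 = 4266 rad/s.
Step 2 — Component impedances:
  Z1: Z = R = 20.3 Ω
  Z2: Z = R = 133 Ω
  Z3: Z = R = 98.4 Ω
  Z4: Z = R = 4410 Ω
  Z5: Z = R = 14.3 Ω
Step 3 — Bridge requires nodal analysis (the Z5 bridge couples midpoints C and D, so the two paths cannot be reduced to a simple series/parallel combination). Setting node B to ground and injecting 1 A at node A, the 3-node admittance system at A, C, D solves to V_A = Z_AB = 146.2 Ω = 146.2∠0.0° Ω.
Step 4 — Source phasor: V = 13.1∠166.6° V = -12.74 + j3.036 V.
Step 5 — Current: I = V / Z = -0.08717 + j0.02077 A = 0.08961∠166.6° A.
Step 6 — Complex power: S = V·I* = 1.174 VA.
Step 7 — Real power: P = Re(S) = 1.174 W.
Step 8 — Reactive power: Q = Im(S) = 0 VAR.
Step 9 — Apparent power: |S| = 1.174 VA.
Step 10 — Power factor: PF = P/|S| = 1 (unity).

(a) P = 1.174 W  (b) Q = 0 VAR  (c) S = 1.174 VA  (d) PF = 1 (unity)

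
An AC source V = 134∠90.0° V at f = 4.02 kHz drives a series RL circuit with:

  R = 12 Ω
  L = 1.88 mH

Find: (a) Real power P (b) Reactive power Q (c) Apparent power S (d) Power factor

Step 1 — Angular frequency: ω = 2π·f = 2π·4020 = 2.526e+04 rad/s.
Step 2 — Component impedances:
  R: Z = R = 12 Ω
  L: Z = jωL = j·2.526e+04·0.00188 = 0 + j47.49 Ω
Step 3 — Series combination: Z_total = R + L = 12 + j47.49 Ω = 48.98∠75.8° Ω.
Step 4 — Source phasor: V = 134∠90.0° V = 0 + j134 V.
Step 5 — Current: I = V / Z = 2.653 + j0.6703 A = 2.736∠14.2° A.
Step 6 — Complex power: S = V·I* = 89.82 + j355.4 VA.
Step 7 — Real power: P = Re(S) = 89.82 W.
Step 8 — Reactive power: Q = Im(S) = 355.4 VAR.
Step 9 — Apparent power: |S| = 366.6 VA.
Step 10 — Power factor: PF = P/|S| = 0.245 (lagging).

(a) P = 89.82 W  (b) Q = 355.4 VAR  (c) S = 366.6 VA  (d) PF = 0.245 (lagging)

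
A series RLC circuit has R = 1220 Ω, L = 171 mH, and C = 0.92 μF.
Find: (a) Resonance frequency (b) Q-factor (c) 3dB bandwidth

Step 1 — Resonance: ω₀ = 1/√(LC) = 1/√(0.171·9.2e-07) = 2521 rad/s.
Step 2 — f₀ = ω₀/(2π) = 401.3 Hz.
Step 3 — Series Q: Q = ω₀L/R = 2521·0.171/1220 = 0.3534.
Step 4 — Bandwidth: Δω = ω₀/Q = 7135 rad/s; BW = Δω/(2π) = 1135 Hz.

(a) f₀ = 401.3 Hz  (b) Q = 0.3534  (c) BW = 1135 Hz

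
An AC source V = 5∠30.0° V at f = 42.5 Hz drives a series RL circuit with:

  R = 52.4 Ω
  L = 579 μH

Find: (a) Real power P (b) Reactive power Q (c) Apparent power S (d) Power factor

Step 1 — Angular frequency: ω = 2π·f = 2π·42.5 = 267 rad/s.
Step 2 — Component impedances:
  R: Z = R = 52.4 Ω
  L: Z = jωL = j·267·0.000579 = 0 + j0.1546 Ω
Step 3 — Series combination: Z_total = R + L = 52.4 + j0.1546 Ω = 52.4∠0.2° Ω.
Step 4 — Source phasor: V = 5∠30.0° V = 4.33 + j2.5 V.
Step 5 — Current: I = V / Z = 0.08278 + j0.04747 A = 0.09542∠29.8° A.
Step 6 — Complex power: S = V·I* = 0.4771 + j0.001408 VA.
Step 7 — Real power: P = Re(S) = 0.4771 W.
Step 8 — Reactive power: Q = Im(S) = 0.001408 VAR.
Step 9 — Apparent power: |S| = 0.4771 VA.
Step 10 — Power factor: PF = P/|S| = 1 (lagging).

(a) P = 0.4771 W  (b) Q = 0.001408 VAR  (c) S = 0.4771 VA  (d) PF = 1 (lagging)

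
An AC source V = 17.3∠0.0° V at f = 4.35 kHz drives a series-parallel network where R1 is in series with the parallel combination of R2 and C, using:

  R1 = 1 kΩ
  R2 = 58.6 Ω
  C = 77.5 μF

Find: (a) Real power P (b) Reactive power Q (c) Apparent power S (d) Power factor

Step 1 — Angular frequency: ω = 2π·f = 2π·4350 = 2.733e+04 rad/s.
Step 2 — Component impedances:
  R1: Z = R = 1000 Ω
  R2: Z = R = 58.6 Ω
  C: Z = 1/(jωC) = -j/(ω·C) = 0 - j0.4721 Ω
Step 3 — Parallel branch: R2 || C = 1/(1/R2 + 1/C) = 0.003803 - j0.4721 Ω.
Step 4 — Series with R1: Z_total = R1 + (R2 || C) = 1000 - j0.4721 Ω = 1000∠-0.0° Ω.
Step 5 — Source phasor: V = 17.3∠0.0° V = 17.3 V.
Step 6 — Current: I = V / Z = 0.0173 + j8.167e-06 A = 0.0173∠0.0° A.
Step 7 — Complex power: S = V·I* = 0.2993 - j0.0001413 VA.
Step 8 — Real power: P = Re(S) = 0.2993 W.
Step 9 — Reactive power: Q = Im(S) = -0.0001413 VAR.
Step 10 — Apparent power: |S| = 0.2993 VA.
Step 11 — Power factor: PF = P/|S| = 1 (leading).

(a) P = 0.2993 W  (b) Q = -0.0001413 VAR  (c) S = 0.2993 VA  (d) PF = 1 (leading)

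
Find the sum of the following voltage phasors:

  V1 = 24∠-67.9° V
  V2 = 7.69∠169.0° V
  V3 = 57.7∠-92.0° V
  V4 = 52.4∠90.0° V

Step 1 — Convert each phasor to rectangular form:
  V1 = 24·(cos(-67.9°) + j·sin(-67.9°)) = 9.029 - j22.24 V
  V2 = 7.69·(cos(169.0°) + j·sin(169.0°)) = -7.549 + j1.467 V
  V3 = 57.7·(cos(-92.0°) + j·sin(-92.0°)) = -2.014 - j57.66 V
  V4 = 52.4·(cos(90.0°) + j·sin(90.0°)) = 0 + j52.4 V
Step 2 — Sum components: V_total = -0.533 - j26.03 V.
Step 3 — Convert to polar: |V_total| = 26.04 V, ∠V_total = -91.2°.

V_total = 26.04∠-91.2° V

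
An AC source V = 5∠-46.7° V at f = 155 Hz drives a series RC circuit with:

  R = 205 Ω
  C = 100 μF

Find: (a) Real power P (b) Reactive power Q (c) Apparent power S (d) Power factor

Step 1 — Angular frequency: ω = 2π·f = 2π·155 = 973.9 rad/s.
Step 2 — Component impedances:
  R: Z = R = 205 Ω
  C: Z = 1/(jωC) = -j/(ω·C) = 0 - j10.27 Ω
Step 3 — Series combination: Z_total = R + C = 205 - j10.27 Ω = 205.3∠-2.9° Ω.
Step 4 — Source phasor: V = 5∠-46.7° V = 3.429 - j3.639 V.
Step 5 — Current: I = V / Z = 0.01757 - j0.01687 A = 0.02436∠-43.8° A.
Step 6 — Complex power: S = V·I* = 0.1216 - j0.006093 VA.
Step 7 — Real power: P = Re(S) = 0.1216 W.
Step 8 — Reactive power: Q = Im(S) = -0.006093 VAR.
Step 9 — Apparent power: |S| = 0.1218 VA.
Step 10 — Power factor: PF = P/|S| = 0.9987 (leading).

(a) P = 0.1216 W  (b) Q = -0.006093 VAR  (c) S = 0.1218 VA  (d) PF = 0.9987 (leading)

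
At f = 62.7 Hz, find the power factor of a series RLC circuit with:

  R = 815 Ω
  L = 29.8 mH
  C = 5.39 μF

Step 1 — Angular frequency: ω = 2π·f = 2π·62.7 = 394 rad/s.
Step 2 — Component impedances:
  R: Z = R = 815 Ω
  L: Z = jωL = j·394·0.0298 = 0 + j11.74 Ω
  C: Z = 1/(jωC) = -j/(ω·C) = 0 - j470.9 Ω
Step 3 — Series combination: Z_total = R + L + C = 815 - j459.2 Ω = 935.5∠-29.4° Ω.
Step 4 — Power factor: PF = cos(φ) = Re(Z)/|Z| = 815/935.5 = 0.8712.
Step 5 — Type: Im(Z) = -459.2 ⇒ leading (phase φ = -29.4°).

PF = 0.8712 (leading, φ = -29.4°)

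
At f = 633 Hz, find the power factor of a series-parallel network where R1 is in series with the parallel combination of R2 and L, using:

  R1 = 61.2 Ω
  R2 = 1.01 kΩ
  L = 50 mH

Step 1 — Angular frequency: ω = 2π·f = 2π·633 = 3977 rad/s.
Step 2 — Component impedances:
  R1: Z = R = 61.2 Ω
  R2: Z = R = 1010 Ω
  L: Z = jωL = j·3977·0.05 = 0 + j198.9 Ω
Step 3 — Parallel branch: R2 || L = 1/(1/R2 + 1/L) = 37.69 + j191.4 Ω.
Step 4 — Series with R1: Z_total = R1 + (R2 || L) = 98.89 + j191.4 Ω = 215.5∠62.7° Ω.
Step 5 — Power factor: PF = cos(φ) = Re(Z)/|Z| = 98.8936/215.475 = 0.459.
Step 6 — Type: Im(Z) = 191.4 ⇒ lagging (phase φ = 62.7°).

PF = 0.459 (lagging, φ = 62.7°)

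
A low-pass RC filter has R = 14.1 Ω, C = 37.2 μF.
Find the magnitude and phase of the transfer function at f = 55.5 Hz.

Step 1 — Angular frequency: ω = 2π·55.5 = 348.7 rad/s.
Step 2 — Transfer function: H(jω) = 1/(1 + jωRC).
Step 3 — Denominator: 1 + jωRC = 1 + j·348.7·14.1·3.72e-05 = 1 + j0.1829.
Step 4 — H = 0.9676 - j0.177.
Step 5 — Magnitude: |H| = 0.9837 (-0.1 dB); phase: φ = -10.4°.

|H| = 0.9837 (-0.1 dB), φ = -10.4°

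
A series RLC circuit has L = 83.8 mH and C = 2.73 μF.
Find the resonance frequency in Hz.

Step 1 — Resonance condition Im(Z)=0 gives ω₀ = 1/√(LC).
Step 2 — ω₀ = 1/√(0.0838·2.73e-06) = 2091 rad/s.
Step 3 — f₀ = ω₀/(2π) = 332.7 Hz.

f₀ = 332.7 Hz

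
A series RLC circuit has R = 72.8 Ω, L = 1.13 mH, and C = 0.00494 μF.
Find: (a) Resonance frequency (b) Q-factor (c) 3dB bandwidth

Step 1 — Resonance: ω₀ = 1/√(LC) = 1/√(0.00113·4.94e-09) = 4.233e+05 rad/s.
Step 2 — f₀ = ω₀/(2π) = 6.736e+04 Hz.
Step 3 — Series Q: Q = ω₀L/R = 4.233e+05·0.00113/72.8 = 6.57.
Step 4 — Bandwidth: Δω = ω₀/Q = 6.442e+04 rad/s; BW = Δω/(2π) = 1.025e+04 Hz.

(a) f₀ = 6.736e+04 Hz  (b) Q = 6.57  (c) BW = 1.025e+04 Hz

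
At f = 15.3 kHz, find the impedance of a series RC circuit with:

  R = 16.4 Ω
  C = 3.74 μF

Step 1 — Angular frequency: ω = 2π·f = 2π·1.53e+04 = 9.613e+04 rad/s.
Step 2 — Component impedances:
  R: Z = R = 16.4 Ω
  C: Z = 1/(jωC) = -j/(ω·C) = 0 - j2.781 Ω
Step 3 — Series combination: Z_total = R + C = 16.4 - j2.781 Ω = 16.63∠-9.6° Ω.

Z = 16.4 - j2.781 Ω = 16.63∠-9.6° Ω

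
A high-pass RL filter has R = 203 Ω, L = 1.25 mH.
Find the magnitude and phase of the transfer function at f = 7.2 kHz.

Step 1 — Angular frequency: ω = 2π·7200 = 4.524e+04 rad/s.
Step 2 — Transfer function: H(jω) = jωL/(R + jωL).
Step 3 — Numerator jωL = j·56.55; denominator R + jωL = 203 + j56.55.
Step 4 — H = 0.07201 + j0.2585.
Step 5 — Magnitude: |H| = 0.2683 (-11.4 dB); phase: φ = 74.4°.

|H| = 0.2683 (-11.4 dB), φ = 74.4°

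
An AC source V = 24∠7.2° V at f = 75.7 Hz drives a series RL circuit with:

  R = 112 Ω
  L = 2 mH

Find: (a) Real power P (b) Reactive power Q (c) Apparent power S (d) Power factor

Step 1 — Angular frequency: ω = 2π·f = 2π·75.7 = 475.6 rad/s.
Step 2 — Component impedances:
  R: Z = R = 112 Ω
  L: Z = jωL = j·475.6·0.002 = 0 + j0.9513 Ω
Step 3 — Series combination: Z_total = R + L = 112 + j0.9513 Ω = 112∠0.5° Ω.
Step 4 — Source phasor: V = 24∠7.2° V = 23.81 + j3.008 V.
Step 5 — Current: I = V / Z = 0.2128 + j0.02505 A = 0.2143∠6.7° A.
Step 6 — Complex power: S = V·I* = 5.142 + j0.04368 VA.
Step 7 — Real power: P = Re(S) = 5.142 W.
Step 8 — Reactive power: Q = Im(S) = 0.04368 VAR.
Step 9 — Apparent power: |S| = 5.143 VA.
Step 10 — Power factor: PF = P/|S| = 1 (lagging).

(a) P = 5.142 W  (b) Q = 0.04368 VAR  (c) S = 5.143 VA  (d) PF = 1 (lagging)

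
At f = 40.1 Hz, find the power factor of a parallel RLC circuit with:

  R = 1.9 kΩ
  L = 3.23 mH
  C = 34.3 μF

Step 1 — Angular frequency: ω = 2π·f = 2π·40.1 = 252 rad/s.
Step 2 — Component impedances:
  R: Z = R = 1900 Ω
  L: Z = jωL = j·252·0.00323 = 0 + j0.8138 Ω
  C: Z = 1/(jωC) = -j/(ω·C) = 0 - j115.7 Ω
Step 3 — Parallel combination: 1/Z_total = 1/R + 1/L + 1/C; Z_total = 0.0003535 + j0.8196 Ω = 0.8196∠90.0° Ω.
Step 4 — Power factor: PF = cos(φ) = Re(Z)/|Z| = 0.00035353/0.81958 = 0.0004314.
Step 5 — Type: Im(Z) = 0.8196 ⇒ lagging (phase φ = 90.0°).

PF = 0.0004314 (lagging, φ = 90.0°)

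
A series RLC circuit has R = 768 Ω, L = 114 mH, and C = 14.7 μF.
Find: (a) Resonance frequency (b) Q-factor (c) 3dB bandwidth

Step 1 — Resonance: ω₀ = 1/√(LC) = 1/√(0.114·1.47e-05) = 772.5 rad/s.
Step 2 — f₀ = ω₀/(2π) = 122.9 Hz.
Step 3 — Series Q: Q = ω₀L/R = 772.5·0.114/768 = 0.1147.
Step 4 — Bandwidth: Δω = ω₀/Q = 6737 rad/s; BW = Δω/(2π) = 1072 Hz.

(a) f₀ = 122.9 Hz  (b) Q = 0.1147  (c) BW = 1072 Hz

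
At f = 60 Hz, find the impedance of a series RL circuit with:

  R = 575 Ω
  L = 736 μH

Step 1 — Angular frequency: ω = 2π·f = 2π·60 = 377 rad/s.
Step 2 — Component impedances:
  R: Z = R = 575 Ω
  L: Z = jωL = j·377·0.000736 = 0 + j0.2775 Ω
Step 3 — Series combination: Z_total = R + L = 575 + j0.2775 Ω = 575∠0.0° Ω.

Z = 575 + j0.2775 Ω = 575∠0.0° Ω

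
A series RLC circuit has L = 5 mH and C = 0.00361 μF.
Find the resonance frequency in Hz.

Step 1 — Resonance condition Im(Z)=0 gives ω₀ = 1/√(LC).
Step 2 — ω₀ = 1/√(0.005·3.61e-09) = 2.354e+05 rad/s.
Step 3 — f₀ = ω₀/(2π) = 3.746e+04 Hz.

f₀ = 3.746e+04 Hz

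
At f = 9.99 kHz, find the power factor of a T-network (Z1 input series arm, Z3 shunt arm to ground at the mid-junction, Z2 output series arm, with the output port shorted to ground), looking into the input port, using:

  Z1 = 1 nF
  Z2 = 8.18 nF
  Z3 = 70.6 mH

Step 1 — Angular frequency: ω = 2π·f = 2π·9990 = 6.277e+04 rad/s.
Step 2 — Component impedances:
  Z1: Z = 1/(jωC) = -j/(ω·C) = 0 - j1.593e+04 Ω
  Z2: Z = 1/(jωC) = -j/(ω·C) = 0 - j1948 Ω
  Z3: Z = jωL = j·6.277e+04·0.0706 = 0 + j4431 Ω
Step 3 — With the output port shorted to ground, the output series arm Z2 runs from the junction to ground; the shunt arm Z3 also runs from the junction to ground. They appear in parallel: Z3 || Z2 = 0 - j3475 Ω.
Step 4 — Series with input arm Z1: Z_in = Z1 + (Z3 || Z2) = 0 - j1.941e+04 Ω = 1.941e+04∠-90.0° Ω.
Step 5 — Power factor: PF = cos(φ) = Re(Z)/|Z| = 0/1.941e+04 = 0.
Step 6 — Type: Im(Z) = -1.941e+04 ⇒ leading (phase φ = -90.0°).

PF = 0 (leading, φ = -90.0°)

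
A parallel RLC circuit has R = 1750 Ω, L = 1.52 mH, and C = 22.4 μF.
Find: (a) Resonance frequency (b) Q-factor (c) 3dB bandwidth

Step 1 — Resonance: ω₀ = 1/√(LC) = 1/√(0.00152·2.24e-05) = 5419 rad/s.
Step 2 — f₀ = ω₀/(2π) = 862.5 Hz.
Step 3 — Parallel Q: Q = R/(ω₀L) = 1750/(5419·0.00152) = 212.4.
Step 4 — Bandwidth: Δω = ω₀/Q = 25.51 rad/s; BW = Δω/(2π) = 4.06 Hz.

(a) f₀ = 862.5 Hz  (b) Q = 212.4  (c) BW = 4.06 Hz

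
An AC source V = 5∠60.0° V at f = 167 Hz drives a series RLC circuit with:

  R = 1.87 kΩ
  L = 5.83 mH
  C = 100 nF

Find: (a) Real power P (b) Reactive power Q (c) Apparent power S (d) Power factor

Step 1 — Angular frequency: ω = 2π·f = 2π·167 = 1049 rad/s.
Step 2 — Component impedances:
  R: Z = R = 1870 Ω
  L: Z = jωL = j·1049·0.00583 = 0 + j6.117 Ω
  C: Z = 1/(jωC) = -j/(ω·C) = 0 - j9530 Ω
Step 3 — Series combination: Z_total = R + L + C = 1870 - j9524 Ω = 9706∠-78.9° Ω.
Step 4 — Source phasor: V = 5∠60.0° V = 2.5 + j4.33 V.
Step 5 — Current: I = V / Z = -0.0003881 + j0.0003387 A = 0.0005151∠138.9° A.
Step 6 — Complex power: S = V·I* = 0.0004963 - j0.002527 VA.
Step 7 — Real power: P = Re(S) = 0.0004963 W.
Step 8 — Reactive power: Q = Im(S) = -0.002527 VAR.
Step 9 — Apparent power: |S| = 0.002576 VA.
Step 10 — Power factor: PF = P/|S| = 0.1927 (leading).

(a) P = 0.0004963 W  (b) Q = -0.002527 VAR  (c) S = 0.002576 VA  (d) PF = 0.1927 (leading)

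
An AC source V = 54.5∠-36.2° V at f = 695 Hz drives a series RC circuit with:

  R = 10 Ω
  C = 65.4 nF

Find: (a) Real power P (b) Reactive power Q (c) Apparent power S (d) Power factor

Step 1 — Angular frequency: ω = 2π·f = 2π·695 = 4367 rad/s.
Step 2 — Component impedances:
  R: Z = R = 10 Ω
  C: Z = 1/(jωC) = -j/(ω·C) = 0 - j3502 Ω
Step 3 — Series combination: Z_total = R + C = 10 - j3502 Ω = 3502∠-89.8° Ω.
Step 4 — Source phasor: V = 54.5∠-36.2° V = 43.98 - j32.19 V.
Step 5 — Current: I = V / Z = 0.009228 + j0.01253 A = 0.01556∠53.6° A.
Step 6 — Complex power: S = V·I* = 0.002423 - j0.8483 VA.
Step 7 — Real power: P = Re(S) = 0.002423 W.
Step 8 — Reactive power: Q = Im(S) = -0.8483 VAR.
Step 9 — Apparent power: |S| = 0.8483 VA.
Step 10 — Power factor: PF = P/|S| = 0.002856 (leading).

(a) P = 0.002423 W  (b) Q = -0.8483 VAR  (c) S = 0.8483 VA  (d) PF = 0.002856 (leading)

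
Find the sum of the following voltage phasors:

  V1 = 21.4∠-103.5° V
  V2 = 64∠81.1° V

Step 1 — Convert each phasor to rectangular form:
  V1 = 21.4·(cos(-103.5°) + j·sin(-103.5°)) = -4.996 - j20.81 V
  V2 = 64·(cos(81.1°) + j·sin(81.1°)) = 9.901 + j63.23 V
Step 2 — Sum components: V_total = 4.906 + j42.42 V.
Step 3 — Convert to polar: |V_total| = 42.7 V, ∠V_total = 83.4°.

V_total = 42.7∠83.4° V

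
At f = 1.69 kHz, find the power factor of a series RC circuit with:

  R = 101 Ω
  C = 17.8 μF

Step 1 — Angular frequency: ω = 2π·f = 2π·1690 = 1.062e+04 rad/s.
Step 2 — Component impedances:
  R: Z = R = 101 Ω
  C: Z = 1/(jωC) = -j/(ω·C) = 0 - j5.291 Ω
Step 3 — Series combination: Z_total = R + C = 101 - j5.291 Ω = 101.1∠-3.0° Ω.
Step 4 — Power factor: PF = cos(φ) = Re(Z)/|Z| = 101/101.14 = 0.9986.
Step 5 — Type: Im(Z) = -5.291 ⇒ leading (phase φ = -3.0°).

PF = 0.9986 (leading, φ = -3.0°)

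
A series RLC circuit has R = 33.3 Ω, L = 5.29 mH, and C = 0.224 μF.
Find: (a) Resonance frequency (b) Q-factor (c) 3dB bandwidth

Step 1 — Resonance: ω₀ = 1/√(LC) = 1/√(0.00529·2.24e-07) = 2.905e+04 rad/s.
Step 2 — f₀ = ω₀/(2π) = 4623 Hz.
Step 3 — Series Q: Q = ω₀L/R = 2.905e+04·0.00529/33.3 = 4.615.
Step 4 — Bandwidth: Δω = ω₀/Q = 6295 rad/s; BW = Δω/(2π) = 1002 Hz.

(a) f₀ = 4623 Hz  (b) Q = 4.615  (c) BW = 1002 Hz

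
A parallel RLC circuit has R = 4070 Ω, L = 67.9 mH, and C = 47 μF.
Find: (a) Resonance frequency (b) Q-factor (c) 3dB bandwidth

Step 1 — Resonance: ω₀ = 1/√(LC) = 1/√(0.0679·4.7e-05) = 559.8 rad/s.
Step 2 — f₀ = ω₀/(2π) = 89.09 Hz.
Step 3 — Parallel Q: Q = R/(ω₀L) = 4070/(559.8·0.0679) = 107.1.
Step 4 — Bandwidth: Δω = ω₀/Q = 5.228 rad/s; BW = Δω/(2π) = 0.832 Hz.

(a) f₀ = 89.09 Hz  (b) Q = 107.1  (c) BW = 0.832 Hz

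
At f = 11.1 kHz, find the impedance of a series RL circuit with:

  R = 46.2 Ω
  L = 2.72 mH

Step 1 — Angular frequency: ω = 2π·f = 2π·1.11e+04 = 6.974e+04 rad/s.
Step 2 — Component impedances:
  R: Z = R = 46.2 Ω
  L: Z = jωL = j·6.974e+04·0.00272 = 0 + j189.7 Ω
Step 3 — Series combination: Z_total = R + L = 46.2 + j189.7 Ω = 195.2∠76.3° Ω.

Z = 46.2 + j189.7 Ω = 195.2∠76.3° Ω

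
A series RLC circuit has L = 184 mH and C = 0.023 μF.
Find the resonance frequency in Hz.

Step 1 — Resonance condition Im(Z)=0 gives ω₀ = 1/√(LC).
Step 2 — ω₀ = 1/√(0.184·2.3e-08) = 1.537e+04 rad/s.
Step 3 — f₀ = ω₀/(2π) = 2447 Hz.

f₀ = 2447 Hz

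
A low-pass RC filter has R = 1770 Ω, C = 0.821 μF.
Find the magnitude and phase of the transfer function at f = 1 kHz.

Step 1 — Angular frequency: ω = 2π·1000 = 6283 rad/s.
Step 2 — Transfer function: H(jω) = 1/(1 + jωRC).
Step 3 — Denominator: 1 + jωRC = 1 + j·6283·1770·8.21e-07 = 1 + j9.131.
Step 4 — H = 0.01185 - j0.1082.
Step 5 — Magnitude: |H| = 0.1089 (-19.3 dB); phase: φ = -83.7°.

|H| = 0.1089 (-19.3 dB), φ = -83.7°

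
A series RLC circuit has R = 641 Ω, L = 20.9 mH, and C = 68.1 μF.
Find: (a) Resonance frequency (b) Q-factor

Step 1 — Resonance condition Im(Z)=0 gives ω₀ = 1/√(LC).
Step 2 — ω₀ = 1/√(0.0209·6.81e-05) = 838.2 rad/s.
Step 3 — f₀ = ω₀/(2π) = 133.4 Hz.
Step 4 — Series Q: Q = ω₀L/R = 838.2·0.0209/641 = 0.02733.

(a) f₀ = 133.4 Hz  (b) Q = 0.02733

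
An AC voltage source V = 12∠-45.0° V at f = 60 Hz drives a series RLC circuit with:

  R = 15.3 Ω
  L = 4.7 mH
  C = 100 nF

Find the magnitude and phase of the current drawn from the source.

Step 1 — Angular frequency: ω = 2π·f = 2π·60 = 377 rad/s.
Step 2 — Component impedances:
  R: Z = R = 15.3 Ω
  L: Z = jωL = j·377·0.0047 = 0 + j1.772 Ω
  C: Z = 1/(jωC) = -j/(ω·C) = 0 - j2.653e+04 Ω
Step 3 — Series combination: Z_total = R + L + C = 15.3 - j2.652e+04 Ω = 2.652e+04∠-90.0° Ω.
Step 4 — Source phasor: V = 12∠-45.0° V = 8.485 - j8.485 V.
Step 5 — Ohm's law: I = V / Z_total = (8.485 - j8.485) / (15.3 - j2.652e+04) = 0.0003201 + j0.0003197 A.
Step 6 — Convert to polar: |I| = 0.0004524 A, ∠I = 45.0°.

I = 0.0004524∠45.0° A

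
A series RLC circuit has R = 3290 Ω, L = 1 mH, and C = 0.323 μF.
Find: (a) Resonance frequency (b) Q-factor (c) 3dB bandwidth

Step 1 — Resonance: ω₀ = 1/√(LC) = 1/√(0.001·3.23e-07) = 5.564e+04 rad/s.
Step 2 — f₀ = ω₀/(2π) = 8856 Hz.
Step 3 — Series Q: Q = ω₀L/R = 5.564e+04·0.001/3290 = 0.01691.
Step 4 — Bandwidth: Δω = ω₀/Q = 3.29e+06 rad/s; BW = Δω/(2π) = 5.236e+05 Hz.

(a) f₀ = 8856 Hz  (b) Q = 0.01691  (c) BW = 5.236e+05 Hz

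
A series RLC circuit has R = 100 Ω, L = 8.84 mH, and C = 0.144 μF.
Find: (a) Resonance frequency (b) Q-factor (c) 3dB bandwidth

Step 1 — Resonance: ω₀ = 1/√(LC) = 1/√(0.00884·1.44e-07) = 2.803e+04 rad/s.
Step 2 — f₀ = ω₀/(2π) = 4461 Hz.
Step 3 — Series Q: Q = ω₀L/R = 2.803e+04·0.00884/100 = 2.478.
Step 4 — Bandwidth: Δω = ω₀/Q = 1.131e+04 rad/s; BW = Δω/(2π) = 1800 Hz.

(a) f₀ = 4461 Hz  (b) Q = 2.478  (c) BW = 1800 Hz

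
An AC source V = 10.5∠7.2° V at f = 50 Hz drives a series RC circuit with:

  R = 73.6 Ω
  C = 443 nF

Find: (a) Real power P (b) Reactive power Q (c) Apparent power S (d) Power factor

Step 1 — Angular frequency: ω = 2π·f = 2π·50 = 314.2 rad/s.
Step 2 — Component impedances:
  R: Z = R = 73.6 Ω
  C: Z = 1/(jωC) = -j/(ω·C) = 0 - j7185 Ω
Step 3 — Series combination: Z_total = R + C = 73.6 - j7185 Ω = 7186∠-89.4° Ω.
Step 4 — Source phasor: V = 10.5∠7.2° V = 10.42 + j1.316 V.
Step 5 — Current: I = V / Z = -0.0001683 + j0.001452 A = 0.001461∠96.6° A.
Step 6 — Complex power: S = V·I* = 0.0001572 - j0.01534 VA.
Step 7 — Real power: P = Re(S) = 0.0001572 W.
Step 8 — Reactive power: Q = Im(S) = -0.01534 VAR.
Step 9 — Apparent power: |S| = 0.01534 VA.
Step 10 — Power factor: PF = P/|S| = 0.01024 (leading).

(a) P = 0.0001572 W  (b) Q = -0.01534 VAR  (c) S = 0.01534 VA  (d) PF = 0.01024 (leading)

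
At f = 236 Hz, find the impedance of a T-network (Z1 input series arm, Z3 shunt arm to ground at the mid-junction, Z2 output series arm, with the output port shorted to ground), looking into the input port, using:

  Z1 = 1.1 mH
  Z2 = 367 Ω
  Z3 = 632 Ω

Step 1 — Angular frequency: ω = 2π·f = 2π·236 = 1483 rad/s.
Step 2 — Component impedances:
  Z1: Z = jωL = j·1483·0.0011 = 0 + j1.631 Ω
  Z2: Z = R = 367 Ω
  Z3: Z = R = 632 Ω
Step 3 — With the output port shorted to ground, the output series arm Z2 runs from the junction to ground; the shunt arm Z3 also runs from the junction to ground. They appear in parallel: Z3 || Z2 = 232.2 Ω.
Step 4 — Series with input arm Z1: Z_in = Z1 + (Z3 || Z2) = 232.2 + j1.631 Ω = 232.2∠0.4° Ω.

Z = 232.2 + j1.631 Ω = 232.2∠0.4° Ω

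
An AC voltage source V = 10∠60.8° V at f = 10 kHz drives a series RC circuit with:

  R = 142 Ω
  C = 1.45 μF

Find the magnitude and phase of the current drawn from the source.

Step 1 — Angular frequency: ω = 2π·f = 2π·1e+04 = 6.283e+04 rad/s.
Step 2 — Component impedances:
  R: Z = R = 142 Ω
  C: Z = 1/(jωC) = -j/(ω·C) = 0 - j10.98 Ω
Step 3 — Series combination: Z_total = R + C = 142 - j10.98 Ω = 142.4∠-4.4° Ω.
Step 4 — Source phasor: V = 10∠60.8° V = 4.879 + j8.729 V.
Step 5 — Ohm's law: I = V / Z_total = (4.879 + j8.729) / (142 - j10.98) = 0.02943 + j0.06375 A.
Step 6 — Convert to polar: |I| = 0.07021 A, ∠I = 65.2°.

I = 0.07021∠65.2° A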